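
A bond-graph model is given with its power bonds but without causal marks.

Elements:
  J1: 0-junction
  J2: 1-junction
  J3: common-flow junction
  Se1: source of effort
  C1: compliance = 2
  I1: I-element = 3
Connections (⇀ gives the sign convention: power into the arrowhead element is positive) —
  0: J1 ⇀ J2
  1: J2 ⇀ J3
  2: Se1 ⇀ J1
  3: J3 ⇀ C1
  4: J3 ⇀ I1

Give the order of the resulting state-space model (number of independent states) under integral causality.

bond 2 |J1  (Se1: effort source, stroke at far end)
bond 0 |J2  (common-e at J1 fixed by 2)
bond 1 |J3  (only one flow-in slot at J2)
bond 3 |J3  (C1 outputs effort q/C1)
bond 4 |I1  (J3: last free bond brings flow in)

2  (C1, I1 all integral)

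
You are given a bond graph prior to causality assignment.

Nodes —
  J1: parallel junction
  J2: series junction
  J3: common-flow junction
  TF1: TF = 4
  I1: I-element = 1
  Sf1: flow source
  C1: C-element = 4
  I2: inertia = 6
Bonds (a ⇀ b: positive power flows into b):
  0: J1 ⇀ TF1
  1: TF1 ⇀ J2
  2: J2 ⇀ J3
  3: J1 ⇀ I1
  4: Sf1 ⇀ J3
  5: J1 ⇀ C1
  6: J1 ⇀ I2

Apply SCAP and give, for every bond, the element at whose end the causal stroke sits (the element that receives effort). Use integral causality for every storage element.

bond 4 |Sf1  (source Sf1 imposes f)
bond 2 |J3  (1-jn J3 has f-setter on 4)
bond 1 |J2  (1-jn J2 has f-setter on 2)
bond 0 |TF1  (through TF1, causality passes straight; one stroke at TF1)
bond 3 |I1  (I1: I, integral causality)
bond 5 |J1  (prefer integral on C1)
bond 6 |I2  (0-jn J1 has e-setter on 5)

β0 |TF1
β1 |J2
β2 |J3
β3 |I1
β4 |Sf1
β5 |J1
β6 |I2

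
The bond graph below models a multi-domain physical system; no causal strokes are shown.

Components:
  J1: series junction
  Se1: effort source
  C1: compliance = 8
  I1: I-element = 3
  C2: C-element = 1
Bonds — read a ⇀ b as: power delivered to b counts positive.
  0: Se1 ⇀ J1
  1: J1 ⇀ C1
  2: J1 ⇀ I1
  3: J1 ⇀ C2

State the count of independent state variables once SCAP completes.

bond 0 stroke at J1  (Se1: effort source, stroke at far end)
bond 1 stroke at J1  (C1: C, integral causality)
bond 2 stroke at I1  (I1 outputs flow p/I1)
bond 3 stroke at J1  (1-jn J1 has f-setter on 2)

3  (C1, C2, I1 all integral)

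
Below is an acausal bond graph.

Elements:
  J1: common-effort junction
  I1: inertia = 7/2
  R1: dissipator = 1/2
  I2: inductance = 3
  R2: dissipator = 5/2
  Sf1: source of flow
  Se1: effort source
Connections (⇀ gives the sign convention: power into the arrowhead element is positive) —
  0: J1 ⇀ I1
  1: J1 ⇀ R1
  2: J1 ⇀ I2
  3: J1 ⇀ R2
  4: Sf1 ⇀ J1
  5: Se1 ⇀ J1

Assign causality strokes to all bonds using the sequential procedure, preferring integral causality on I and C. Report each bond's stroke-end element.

β4 →Sf1  (Sf1: flow source, stroke at near end)
β5 →J1  (Se1 fixes effort; stroke away)
β0 →I1  (common-e at J1 fixed by 5)
β1 →R1  (J1: bond 5 brought effort, rest push out)
β2 →I2  (J1: bond 5 brought effort, rest push out)
β3 →R2  (J1 effort already set via bond 5)

β0 |I1
β1 |R1
β2 |I2
β3 |R2
β4 |Sf1
β5 |J1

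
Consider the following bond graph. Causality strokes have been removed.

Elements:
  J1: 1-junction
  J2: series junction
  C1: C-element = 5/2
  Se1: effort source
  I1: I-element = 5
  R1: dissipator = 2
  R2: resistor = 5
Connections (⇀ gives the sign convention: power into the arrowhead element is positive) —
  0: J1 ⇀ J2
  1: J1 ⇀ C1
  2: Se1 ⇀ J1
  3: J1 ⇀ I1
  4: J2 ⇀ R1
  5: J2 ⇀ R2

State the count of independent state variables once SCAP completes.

2  (C1, I1 all integral)

bond 2 |J1  (Se1 (Se) sets effort on bond)
bond 1 |J1  (C1: C, integral causality)
bond 3 |I1  (I1 outputs flow p/I1)
bond 0 |J1  (J1 flow already set via bond 3)
bond 4 |J2  (common-f at J2 fixed by 0)
bond 5 |J2  (common-f at J2 fixed by 0)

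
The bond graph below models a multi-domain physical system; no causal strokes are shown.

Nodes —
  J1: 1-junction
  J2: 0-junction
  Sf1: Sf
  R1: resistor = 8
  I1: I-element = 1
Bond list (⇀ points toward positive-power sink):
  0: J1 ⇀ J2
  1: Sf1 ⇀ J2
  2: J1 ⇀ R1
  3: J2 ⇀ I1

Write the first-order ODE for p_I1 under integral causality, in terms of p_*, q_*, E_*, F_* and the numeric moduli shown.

bond 1 |Sf1  (Sf1: flow source, stroke at near end)
bond 3 |I1  (I1 outputs flow p/I1)
bond 0 |J2  (only one effort-in slot at J2)
bond 2 |J1  (J1 flow already set via bond 0)

dp_I1/dt = 8*F_Sf1 - 8*p_I1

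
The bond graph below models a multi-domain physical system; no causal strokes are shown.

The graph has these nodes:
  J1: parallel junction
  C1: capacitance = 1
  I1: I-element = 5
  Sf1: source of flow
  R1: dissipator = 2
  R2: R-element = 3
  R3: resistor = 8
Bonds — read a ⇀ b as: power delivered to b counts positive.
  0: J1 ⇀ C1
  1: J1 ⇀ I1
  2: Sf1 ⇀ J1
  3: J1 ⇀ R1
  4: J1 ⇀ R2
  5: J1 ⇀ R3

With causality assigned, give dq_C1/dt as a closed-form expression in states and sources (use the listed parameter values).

dq_C1/dt = F_Sf1 - p_I1/5 - 23*q_C1/24

#2 stroke at Sf1  (Sf1 (Sf) sets flow on bond)
#0 stroke at J1  (prefer integral on C1)
#1 stroke at I1  (0-jn J1 has e-setter on 0)
#3 stroke at R1  (common-e at J1 fixed by 0)
#4 stroke at R2  (J1 effort already set via bond 0)
#5 stroke at R3  (0-jn J1 has e-setter on 0)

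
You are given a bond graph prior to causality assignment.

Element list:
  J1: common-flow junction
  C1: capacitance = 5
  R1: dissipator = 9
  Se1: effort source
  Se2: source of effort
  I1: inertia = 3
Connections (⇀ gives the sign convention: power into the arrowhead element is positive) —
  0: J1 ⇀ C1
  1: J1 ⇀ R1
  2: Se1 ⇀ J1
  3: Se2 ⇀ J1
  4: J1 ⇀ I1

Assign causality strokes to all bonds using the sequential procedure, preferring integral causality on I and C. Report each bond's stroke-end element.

β0 →J1
β1 →J1
β2 →J1
β3 →J1
β4 →I1

bond 2 stroke at J1  (Se1: effort source, stroke at far end)
bond 3 stroke at J1  (source Se2 imposes e)
bond 0 stroke at J1  (C1 outputs effort q/C1)
bond 4 stroke at I1  (I1: I, integral causality)
bond 1 stroke at J1  (J1: bond 4 brought flow, rest push out)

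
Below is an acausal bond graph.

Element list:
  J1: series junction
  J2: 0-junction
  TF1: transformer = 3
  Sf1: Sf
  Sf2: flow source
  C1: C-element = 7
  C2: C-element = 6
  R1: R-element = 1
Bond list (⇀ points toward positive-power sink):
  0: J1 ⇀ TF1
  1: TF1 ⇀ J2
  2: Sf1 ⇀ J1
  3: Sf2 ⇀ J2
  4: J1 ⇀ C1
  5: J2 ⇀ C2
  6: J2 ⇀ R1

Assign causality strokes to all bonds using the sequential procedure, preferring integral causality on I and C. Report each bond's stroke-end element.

β2 →Sf1  (Sf1: flow source, stroke at near end)
β3 →Sf2  (Sf2 fixes flow; stroke at Sf2)
β0 →J1  (common-f at J1 fixed by 2)
β4 →J1  (common-f at J1 fixed by 2)
β1 →TF1  (through TF1, causality passes straight; one stroke at TF1)
β5 →J2  (C2: C, integral causality)
β6 →R1  (0-jn J2 has e-setter on 5)

bond 0 stroke→J1
bond 1 stroke→TF1
bond 2 stroke→Sf1
bond 3 stroke→Sf2
bond 4 stroke→J1
bond 5 stroke→J2
bond 6 stroke→R1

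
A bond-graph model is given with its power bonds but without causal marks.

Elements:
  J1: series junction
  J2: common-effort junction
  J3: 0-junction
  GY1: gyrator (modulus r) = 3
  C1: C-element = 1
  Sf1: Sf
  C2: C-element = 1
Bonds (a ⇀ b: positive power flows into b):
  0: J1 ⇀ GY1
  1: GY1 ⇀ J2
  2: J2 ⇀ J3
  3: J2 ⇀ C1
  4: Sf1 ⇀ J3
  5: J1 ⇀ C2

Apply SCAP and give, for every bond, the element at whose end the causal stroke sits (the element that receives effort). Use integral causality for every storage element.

b4 |Sf1  (source Sf1 imposes f)
b2 |J3  (closing 0-jn rule on J3)
b3 |J2  (C1 integral (e out))
b1 |GY1  (J2: bond 3 brought effort, rest push out)
b0 |GY1  (GY GY1: same side as bond 1)
b5 |J1  (J1: bond 0 brought flow, rest push out)

b0 stroke→GY1
b1 stroke→GY1
b2 stroke→J3
b3 stroke→J2
b4 stroke→Sf1
b5 stroke→J1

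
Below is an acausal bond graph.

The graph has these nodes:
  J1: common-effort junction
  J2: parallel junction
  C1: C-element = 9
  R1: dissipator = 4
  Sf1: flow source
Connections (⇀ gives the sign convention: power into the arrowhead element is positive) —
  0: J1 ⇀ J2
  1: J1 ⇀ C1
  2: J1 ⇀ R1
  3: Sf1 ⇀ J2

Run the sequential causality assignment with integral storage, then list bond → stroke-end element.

#0 stroke at J2
#1 stroke at J1
#2 stroke at R1
#3 stroke at Sf1

#3 |Sf1  (Sf1 (Sf) sets flow on bond)
#0 |J2  (J2 needs exactly one e-in)
#1 |J1  (C1 outputs effort q/C1)
#2 |R1  (J1 effort already set via bond 1)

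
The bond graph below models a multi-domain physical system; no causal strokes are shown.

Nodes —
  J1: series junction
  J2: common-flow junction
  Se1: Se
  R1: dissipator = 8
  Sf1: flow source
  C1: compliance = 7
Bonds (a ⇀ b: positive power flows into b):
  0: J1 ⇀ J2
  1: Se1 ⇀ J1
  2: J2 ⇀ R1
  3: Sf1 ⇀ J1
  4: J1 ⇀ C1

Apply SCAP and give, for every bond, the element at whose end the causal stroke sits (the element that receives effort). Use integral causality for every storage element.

#0 stroke→J1
#1 stroke→J1
#2 stroke→J2
#3 stroke→Sf1
#4 stroke→J1

#1 →J1  (Se1 fixes effort; stroke away)
#3 →Sf1  (Sf1 (Sf) sets flow on bond)
#0 →J1  (J1: bond 3 brought flow, rest push out)
#4 →J1  (1-jn J1 has f-setter on 3)
#2 →J2  (1-jn J2 has f-setter on 0)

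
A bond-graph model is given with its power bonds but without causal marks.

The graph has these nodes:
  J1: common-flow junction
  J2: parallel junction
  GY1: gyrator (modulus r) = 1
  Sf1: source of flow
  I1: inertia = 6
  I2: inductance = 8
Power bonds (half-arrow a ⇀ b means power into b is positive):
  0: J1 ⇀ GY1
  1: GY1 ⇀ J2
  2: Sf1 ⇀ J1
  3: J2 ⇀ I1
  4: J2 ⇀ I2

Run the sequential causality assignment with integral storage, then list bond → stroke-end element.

b0 stroke→J1
b1 stroke→J2
b2 stroke→Sf1
b3 stroke→I1
b4 stroke→I2

#2 stroke at Sf1  (Sf1: flow source, stroke at near end)
#0 stroke at J1  (J1 flow already set via bond 2)
#1 stroke at J2  (GY GY1: same side as bond 0)
#3 stroke at I1  (J2 effort already set via bond 1)
#4 stroke at I2  (0-jn J2 has e-setter on 1)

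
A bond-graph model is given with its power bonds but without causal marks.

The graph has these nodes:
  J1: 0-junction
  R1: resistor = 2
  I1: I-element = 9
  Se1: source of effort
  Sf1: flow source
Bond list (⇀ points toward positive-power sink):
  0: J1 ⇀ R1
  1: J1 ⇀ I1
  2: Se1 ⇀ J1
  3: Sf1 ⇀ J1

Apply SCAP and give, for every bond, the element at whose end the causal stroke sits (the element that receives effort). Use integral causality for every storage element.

b0 →R1
b1 →I1
b2 →J1
b3 →Sf1

β2 |J1  (Se1 fixes effort; stroke away)
β3 |Sf1  (source Sf1 imposes f)
β0 |R1  (0-jn J1 has e-setter on 2)
β1 |I1  (J1: bond 2 brought effort, rest push out)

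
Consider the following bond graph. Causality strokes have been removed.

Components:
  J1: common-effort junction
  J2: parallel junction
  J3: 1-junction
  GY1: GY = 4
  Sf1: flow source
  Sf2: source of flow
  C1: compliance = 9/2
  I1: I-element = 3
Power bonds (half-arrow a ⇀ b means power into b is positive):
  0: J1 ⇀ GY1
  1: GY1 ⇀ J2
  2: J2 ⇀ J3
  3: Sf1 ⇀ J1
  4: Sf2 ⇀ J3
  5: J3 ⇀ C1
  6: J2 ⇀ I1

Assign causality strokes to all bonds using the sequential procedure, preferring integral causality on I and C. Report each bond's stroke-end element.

β0 stroke at J1
β1 stroke at J2
β2 stroke at J3
β3 stroke at Sf1
β4 stroke at Sf2
β5 stroke at J3
β6 stroke at I1

bond 3 stroke at Sf1  (Sf1 fixes flow; stroke at Sf1)
bond 4 stroke at Sf2  (Sf2 fixes flow; stroke at Sf2)
bond 0 stroke at J1  (only one effort-in slot at J1)
bond 2 stroke at J3  (1-jn J3 has f-setter on 4)
bond 5 stroke at J3  (common-f at J3 fixed by 4)
bond 1 stroke at J2  (through GY1, causality inverts; strokes same side of GY1)
bond 6 stroke at I1  (J2: bond 1 brought effort, rest push out)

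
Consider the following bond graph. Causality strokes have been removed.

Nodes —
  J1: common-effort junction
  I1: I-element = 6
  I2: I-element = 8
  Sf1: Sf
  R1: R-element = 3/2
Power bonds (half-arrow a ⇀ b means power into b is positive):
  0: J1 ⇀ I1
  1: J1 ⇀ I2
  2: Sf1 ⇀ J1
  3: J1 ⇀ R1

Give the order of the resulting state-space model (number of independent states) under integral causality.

2  (I1, I2 all integral)

#2 →Sf1  (source Sf1 imposes f)
#0 →I1  (I1 outputs flow p/I1)
#1 →I2  (I2 integral (f out))
#3 →J1  (only one effort-in slot at J1)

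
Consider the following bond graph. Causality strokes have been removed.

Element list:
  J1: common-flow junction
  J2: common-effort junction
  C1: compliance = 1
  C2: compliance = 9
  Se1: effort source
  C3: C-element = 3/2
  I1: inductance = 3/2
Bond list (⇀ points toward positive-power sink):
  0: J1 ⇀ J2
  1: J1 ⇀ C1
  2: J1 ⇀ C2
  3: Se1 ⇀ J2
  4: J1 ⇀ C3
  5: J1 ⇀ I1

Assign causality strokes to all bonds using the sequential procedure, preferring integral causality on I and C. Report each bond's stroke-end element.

#0 |J1
#1 |J1
#2 |J1
#3 |J2
#4 |J1
#5 |I1

bond 3 |J2  (Se1 (Se) sets effort on bond)
bond 0 |J1  (J2: bond 3 brought effort, rest push out)
bond 1 |J1  (prefer integral on C1)
bond 2 |J1  (C2: C, integral causality)
bond 4 |J1  (C3 integral (e out))
bond 5 |I1  (J1: last free bond brings flow in)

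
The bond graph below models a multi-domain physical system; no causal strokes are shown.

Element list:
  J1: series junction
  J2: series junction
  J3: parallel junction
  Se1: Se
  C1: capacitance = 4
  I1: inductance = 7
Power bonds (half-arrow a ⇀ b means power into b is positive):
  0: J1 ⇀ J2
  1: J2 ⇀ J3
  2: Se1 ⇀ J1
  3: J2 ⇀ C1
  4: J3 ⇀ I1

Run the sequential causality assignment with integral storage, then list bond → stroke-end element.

b0 →J2
b1 →J3
b2 →J1
b3 →J2
b4 →I1

#2 stroke at J1  (Se1 fixes effort; stroke away)
#0 stroke at J2  (J1 needs exactly one f-in)
#3 stroke at J2  (C1 outputs effort q/C1)
#1 stroke at J3  (only one flow-in slot at J2)
#4 stroke at I1  (0-jn J3 has e-setter on 1)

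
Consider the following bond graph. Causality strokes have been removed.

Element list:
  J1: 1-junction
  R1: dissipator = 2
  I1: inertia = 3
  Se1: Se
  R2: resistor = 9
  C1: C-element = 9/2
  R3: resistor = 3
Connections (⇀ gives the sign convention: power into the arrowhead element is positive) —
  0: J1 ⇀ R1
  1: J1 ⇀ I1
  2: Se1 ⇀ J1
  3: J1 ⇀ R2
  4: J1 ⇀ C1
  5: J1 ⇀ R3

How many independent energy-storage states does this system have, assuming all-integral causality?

b2 |J1  (Se1 fixes effort; stroke away)
b1 |I1  (prefer integral on I1)
b0 |J1  (1-jn J1 has f-setter on 1)
b3 |J1  (J1 flow already set via bond 1)
b4 |J1  (J1: bond 1 brought flow, rest push out)
b5 |J1  (J1 flow already set via bond 1)

2  (C1, I1 all integral)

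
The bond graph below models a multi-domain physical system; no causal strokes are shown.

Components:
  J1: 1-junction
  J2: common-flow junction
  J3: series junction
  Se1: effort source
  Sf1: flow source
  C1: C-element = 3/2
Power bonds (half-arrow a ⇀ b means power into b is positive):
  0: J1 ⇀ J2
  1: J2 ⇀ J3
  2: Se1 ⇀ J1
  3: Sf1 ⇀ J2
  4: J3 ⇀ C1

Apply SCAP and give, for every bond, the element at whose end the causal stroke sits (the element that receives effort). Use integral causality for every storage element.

#2 stroke→J1  (source Se1 imposes e)
#3 stroke→Sf1  (Sf1: flow source, stroke at near end)
#0 stroke→J2  (J1 needs exactly one f-in)
#1 stroke→J2  (common-f at J2 fixed by 3)
#4 stroke→J3  (common-f at J3 fixed by 1)

β0 |J2
β1 |J2
β2 |J1
β3 |Sf1
β4 |J3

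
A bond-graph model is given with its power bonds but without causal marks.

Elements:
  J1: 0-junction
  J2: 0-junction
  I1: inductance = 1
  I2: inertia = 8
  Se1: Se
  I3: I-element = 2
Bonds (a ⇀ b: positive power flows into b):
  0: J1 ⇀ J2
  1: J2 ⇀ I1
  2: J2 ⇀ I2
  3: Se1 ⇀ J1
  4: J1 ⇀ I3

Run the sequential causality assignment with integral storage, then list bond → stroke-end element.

bond 0 →J2
bond 1 →I1
bond 2 →I2
bond 3 →J1
bond 4 →I3

b3 →J1  (Se1 fixes effort; stroke away)
b0 →J2  (J1 effort already set via bond 3)
b4 →I3  (0-jn J1 has e-setter on 3)
b1 →I1  (J2: bond 0 brought effort, rest push out)
b2 →I2  (J2 effort already set via bond 0)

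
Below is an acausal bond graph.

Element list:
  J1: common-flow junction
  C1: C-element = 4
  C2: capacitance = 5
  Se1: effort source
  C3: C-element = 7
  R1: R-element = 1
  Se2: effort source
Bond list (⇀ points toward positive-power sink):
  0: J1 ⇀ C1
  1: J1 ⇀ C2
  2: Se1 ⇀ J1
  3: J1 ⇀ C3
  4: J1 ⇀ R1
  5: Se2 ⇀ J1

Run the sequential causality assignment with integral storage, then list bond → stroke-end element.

#0 |J1
#1 |J1
#2 |J1
#3 |J1
#4 |R1
#5 |J1

b2 |J1  (Se1 fixes effort; stroke away)
b5 |J1  (Se2: effort source, stroke at far end)
b0 |J1  (C1 outputs effort q/C1)
b1 |J1  (C2 integral (e out))
b3 |J1  (C3 outputs effort q/C3)
b4 |R1  (closing 1-jn rule on J1)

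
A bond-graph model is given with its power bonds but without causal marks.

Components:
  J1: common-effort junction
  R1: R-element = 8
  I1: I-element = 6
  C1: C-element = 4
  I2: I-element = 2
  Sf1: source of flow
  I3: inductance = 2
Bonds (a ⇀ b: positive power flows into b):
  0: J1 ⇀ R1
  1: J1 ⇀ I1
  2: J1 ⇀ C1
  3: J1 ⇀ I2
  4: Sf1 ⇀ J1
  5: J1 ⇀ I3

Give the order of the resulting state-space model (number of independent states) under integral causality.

b4 |Sf1  (source Sf1 imposes f)
b1 |I1  (I1 integral (f out))
b2 |J1  (prefer integral on C1)
b0 |R1  (J1 effort already set via bond 2)
b3 |I2  (0-jn J1 has e-setter on 2)
b5 |I3  (J1: bond 2 brought effort, rest push out)

4  (C1, I1, I2, I3 all integral)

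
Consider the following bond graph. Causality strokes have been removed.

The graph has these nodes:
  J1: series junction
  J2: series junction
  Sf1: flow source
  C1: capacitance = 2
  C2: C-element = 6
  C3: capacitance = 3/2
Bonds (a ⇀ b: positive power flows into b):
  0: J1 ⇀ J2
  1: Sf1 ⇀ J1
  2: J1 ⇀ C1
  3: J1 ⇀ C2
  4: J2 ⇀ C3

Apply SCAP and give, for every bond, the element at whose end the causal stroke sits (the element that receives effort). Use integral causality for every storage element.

bond 1 stroke→Sf1  (Sf1: flow source, stroke at near end)
bond 0 stroke→J1  (1-jn J1 has f-setter on 1)
bond 2 stroke→J1  (J1 flow already set via bond 1)
bond 3 stroke→J1  (J1: bond 1 brought flow, rest push out)
bond 4 stroke→J2  (common-f at J2 fixed by 0)

b0 stroke→J1
b1 stroke→Sf1
b2 stroke→J1
b3 stroke→J1
b4 stroke→J2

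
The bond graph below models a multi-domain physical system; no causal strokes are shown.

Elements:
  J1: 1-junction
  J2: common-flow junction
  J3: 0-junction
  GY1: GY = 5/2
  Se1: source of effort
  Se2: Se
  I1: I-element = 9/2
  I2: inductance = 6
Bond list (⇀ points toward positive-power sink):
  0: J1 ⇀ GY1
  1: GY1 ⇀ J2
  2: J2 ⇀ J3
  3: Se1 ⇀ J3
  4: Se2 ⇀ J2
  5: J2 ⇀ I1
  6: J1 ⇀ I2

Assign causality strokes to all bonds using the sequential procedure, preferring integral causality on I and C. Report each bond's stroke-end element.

β0 →J1
β1 →J2
β2 →J2
β3 →J3
β4 →J2
β5 →I1
β6 →I2

bond 3 →J3  (Se1: effort source, stroke at far end)
bond 4 →J2  (Se2: effort source, stroke at far end)
bond 2 →J2  (0-jn J3 has e-setter on 3)
bond 5 →I1  (I1: I, integral causality)
bond 1 →J2  (J2: bond 5 brought flow, rest push out)
bond 0 →J1  (through GY1, causality inverts; strokes same side of GY1)
bond 6 →I2  (closing 1-jn rule on J1)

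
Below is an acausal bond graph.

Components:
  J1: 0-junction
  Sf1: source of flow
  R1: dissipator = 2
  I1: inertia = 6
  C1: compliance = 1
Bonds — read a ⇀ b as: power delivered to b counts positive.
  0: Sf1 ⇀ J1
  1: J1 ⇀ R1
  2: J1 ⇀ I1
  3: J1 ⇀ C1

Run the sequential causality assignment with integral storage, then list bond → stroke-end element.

#0 stroke→Sf1  (Sf1 fixes flow; stroke at Sf1)
#2 stroke→I1  (I1 outputs flow p/I1)
#3 stroke→J1  (C1: C, integral causality)
#1 stroke→R1  (common-e at J1 fixed by 3)

#0 stroke at Sf1
#1 stroke at R1
#2 stroke at I1
#3 stroke at J1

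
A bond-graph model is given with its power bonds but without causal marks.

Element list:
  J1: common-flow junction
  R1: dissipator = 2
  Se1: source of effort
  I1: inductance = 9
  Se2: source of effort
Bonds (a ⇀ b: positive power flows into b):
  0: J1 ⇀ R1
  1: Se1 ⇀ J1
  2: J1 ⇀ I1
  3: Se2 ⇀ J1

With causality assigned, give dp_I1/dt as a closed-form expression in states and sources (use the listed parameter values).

dp_I1/dt = E_Se1 + E_Se2 - 2*p_I1/9

β1 stroke→J1  (Se1: effort source, stroke at far end)
β3 stroke→J1  (Se2 (Se) sets effort on bond)
β2 stroke→I1  (I1 outputs flow p/I1)
β0 stroke→J1  (J1 flow already set via bond 2)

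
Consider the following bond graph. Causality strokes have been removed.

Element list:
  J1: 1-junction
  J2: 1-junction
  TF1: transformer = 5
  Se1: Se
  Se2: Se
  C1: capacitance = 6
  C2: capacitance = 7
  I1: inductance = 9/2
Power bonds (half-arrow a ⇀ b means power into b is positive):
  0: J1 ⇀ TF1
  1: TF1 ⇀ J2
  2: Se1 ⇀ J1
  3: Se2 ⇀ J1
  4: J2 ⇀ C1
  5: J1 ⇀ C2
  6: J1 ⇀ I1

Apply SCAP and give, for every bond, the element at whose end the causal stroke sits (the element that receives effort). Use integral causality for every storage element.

#0 →J1
#1 →TF1
#2 →J1
#3 →J1
#4 →J2
#5 →J1
#6 →I1

bond 2 stroke→J1  (Se1 fixes effort; stroke away)
bond 3 stroke→J1  (Se2 (Se) sets effort on bond)
bond 4 stroke→J2  (C1: C, integral causality)
bond 1 stroke→TF1  (closing 1-jn rule on J2)
bond 0 stroke→J1  (TF TF1: opposite of bond 1)
bond 5 stroke→J1  (prefer integral on C2)
bond 6 stroke→I1  (closing 1-jn rule on J1)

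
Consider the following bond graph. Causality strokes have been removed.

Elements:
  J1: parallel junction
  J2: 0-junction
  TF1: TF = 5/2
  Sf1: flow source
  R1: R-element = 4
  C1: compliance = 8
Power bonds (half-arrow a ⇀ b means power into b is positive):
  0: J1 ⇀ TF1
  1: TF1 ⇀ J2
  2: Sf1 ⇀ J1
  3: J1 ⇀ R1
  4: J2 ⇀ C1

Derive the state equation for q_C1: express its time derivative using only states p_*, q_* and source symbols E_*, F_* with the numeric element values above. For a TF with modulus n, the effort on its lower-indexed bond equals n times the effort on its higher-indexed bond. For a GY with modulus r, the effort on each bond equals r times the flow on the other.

#2 stroke→Sf1  (Sf1 fixes flow; stroke at Sf1)
#4 stroke→J2  (C1 outputs effort q/C1)
#1 stroke→TF1  (0-jn J2 has e-setter on 4)
#0 stroke→J1  (through TF1, causality passes straight; one stroke at TF1)
#3 stroke→R1  (common-e at J1 fixed by 0)

dq_C1/dt = 5*F_Sf1/2 - 25*q_C1/128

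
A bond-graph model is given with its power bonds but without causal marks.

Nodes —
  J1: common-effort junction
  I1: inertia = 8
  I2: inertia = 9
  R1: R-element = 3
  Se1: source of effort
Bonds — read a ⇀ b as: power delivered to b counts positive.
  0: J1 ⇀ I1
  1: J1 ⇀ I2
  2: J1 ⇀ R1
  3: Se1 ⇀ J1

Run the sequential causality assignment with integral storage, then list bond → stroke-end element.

bond 3 stroke→J1  (Se1 fixes effort; stroke away)
bond 0 stroke→I1  (0-jn J1 has e-setter on 3)
bond 1 stroke→I2  (J1 effort already set via bond 3)
bond 2 stroke→R1  (J1: bond 3 brought effort, rest push out)

b0 →I1
b1 →I2
b2 →R1
b3 →J1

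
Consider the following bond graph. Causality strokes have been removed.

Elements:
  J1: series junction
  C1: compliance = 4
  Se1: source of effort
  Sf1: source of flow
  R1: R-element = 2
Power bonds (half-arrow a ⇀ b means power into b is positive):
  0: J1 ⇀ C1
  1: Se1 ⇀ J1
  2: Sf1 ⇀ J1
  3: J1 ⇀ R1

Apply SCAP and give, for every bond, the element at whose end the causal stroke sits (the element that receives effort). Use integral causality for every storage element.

bond 1 |J1  (Se1 fixes effort; stroke away)
bond 2 |Sf1  (Sf1 fixes flow; stroke at Sf1)
bond 0 |J1  (1-jn J1 has f-setter on 2)
bond 3 |J1  (1-jn J1 has f-setter on 2)

bond 0 stroke→J1
bond 1 stroke→J1
bond 2 stroke→Sf1
bond 3 stroke→J1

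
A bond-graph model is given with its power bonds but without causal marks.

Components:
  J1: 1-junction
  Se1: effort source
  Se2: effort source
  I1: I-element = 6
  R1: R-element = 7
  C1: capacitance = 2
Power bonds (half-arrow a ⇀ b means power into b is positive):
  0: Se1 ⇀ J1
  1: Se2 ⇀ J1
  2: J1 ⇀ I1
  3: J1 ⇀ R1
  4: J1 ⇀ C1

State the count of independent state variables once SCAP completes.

2  (C1, I1 all integral)

b0 →J1  (Se1 fixes effort; stroke away)
b1 →J1  (Se2: effort source, stroke at far end)
b2 →I1  (I1 integral (f out))
b3 →J1  (J1 flow already set via bond 2)
b4 →J1  (J1 flow already set via bond 2)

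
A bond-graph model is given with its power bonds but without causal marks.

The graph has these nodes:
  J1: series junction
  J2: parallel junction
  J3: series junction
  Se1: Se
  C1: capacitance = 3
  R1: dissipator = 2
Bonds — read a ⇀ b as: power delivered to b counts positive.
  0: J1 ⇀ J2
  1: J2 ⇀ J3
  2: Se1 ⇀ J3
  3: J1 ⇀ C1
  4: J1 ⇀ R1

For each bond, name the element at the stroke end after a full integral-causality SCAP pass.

#2 stroke→J3  (source Se1 imposes e)
#1 stroke→J2  (only one flow-in slot at J3)
#0 stroke→J1  (J2: bond 1 brought effort, rest push out)
#3 stroke→J1  (C1: C, integral causality)
#4 stroke→R1  (J1 needs exactly one f-in)

β0 →J1
β1 →J2
β2 →J3
β3 →J1
β4 →R1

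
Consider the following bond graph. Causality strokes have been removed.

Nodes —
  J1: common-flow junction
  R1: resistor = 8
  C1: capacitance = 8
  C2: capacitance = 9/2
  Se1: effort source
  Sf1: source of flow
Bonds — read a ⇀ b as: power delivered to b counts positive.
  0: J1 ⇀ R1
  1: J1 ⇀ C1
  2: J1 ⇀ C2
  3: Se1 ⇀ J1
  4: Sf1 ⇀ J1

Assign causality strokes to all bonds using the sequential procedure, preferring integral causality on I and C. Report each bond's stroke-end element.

b0 stroke at J1
b1 stroke at J1
b2 stroke at J1
b3 stroke at J1
b4 stroke at Sf1

β3 →J1  (Se1 fixes effort; stroke away)
β4 →Sf1  (source Sf1 imposes f)
β0 →J1  (1-jn J1 has f-setter on 4)
β1 →J1  (common-f at J1 fixed by 4)
β2 →J1  (J1 flow already set via bond 4)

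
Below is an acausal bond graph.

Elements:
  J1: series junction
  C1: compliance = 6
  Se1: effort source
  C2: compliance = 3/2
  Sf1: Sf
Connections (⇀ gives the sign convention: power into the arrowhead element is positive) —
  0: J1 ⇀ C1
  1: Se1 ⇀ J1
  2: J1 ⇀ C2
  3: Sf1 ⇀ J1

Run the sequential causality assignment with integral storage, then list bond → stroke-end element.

b0 |J1
b1 |J1
b2 |J1
b3 |Sf1

β1 stroke at J1  (source Se1 imposes e)
β3 stroke at Sf1  (Sf1: flow source, stroke at near end)
β0 stroke at J1  (common-f at J1 fixed by 3)
β2 stroke at J1  (J1 flow already set via bond 3)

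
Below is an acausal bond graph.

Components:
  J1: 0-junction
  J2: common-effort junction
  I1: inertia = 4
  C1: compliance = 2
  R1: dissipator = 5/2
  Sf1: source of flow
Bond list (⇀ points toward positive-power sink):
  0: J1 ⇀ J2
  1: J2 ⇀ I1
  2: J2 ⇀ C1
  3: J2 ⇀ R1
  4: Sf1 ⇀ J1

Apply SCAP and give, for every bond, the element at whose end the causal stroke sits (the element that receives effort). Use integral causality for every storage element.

β4 |Sf1  (Sf1 (Sf) sets flow on bond)
β0 |J1  (closing 0-jn rule on J1)
β1 |I1  (I1 integral (f out))
β2 |J2  (C1 integral (e out))
β3 |R1  (J2 effort already set via bond 2)

β0 |J1
β1 |I1
β2 |J2
β3 |R1
β4 |Sf1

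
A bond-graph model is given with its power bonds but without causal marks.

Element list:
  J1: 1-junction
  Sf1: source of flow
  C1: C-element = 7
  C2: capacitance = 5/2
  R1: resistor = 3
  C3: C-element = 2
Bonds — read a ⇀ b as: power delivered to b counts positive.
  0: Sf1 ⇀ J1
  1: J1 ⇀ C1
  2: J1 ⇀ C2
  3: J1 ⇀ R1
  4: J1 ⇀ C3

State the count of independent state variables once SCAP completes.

3  (C1, C2, C3 all integral)

bond 0 stroke at Sf1  (Sf1 fixes flow; stroke at Sf1)
bond 1 stroke at J1  (J1 flow already set via bond 0)
bond 2 stroke at J1  (J1 flow already set via bond 0)
bond 3 stroke at J1  (J1 flow already set via bond 0)
bond 4 stroke at J1  (common-f at J1 fixed by 0)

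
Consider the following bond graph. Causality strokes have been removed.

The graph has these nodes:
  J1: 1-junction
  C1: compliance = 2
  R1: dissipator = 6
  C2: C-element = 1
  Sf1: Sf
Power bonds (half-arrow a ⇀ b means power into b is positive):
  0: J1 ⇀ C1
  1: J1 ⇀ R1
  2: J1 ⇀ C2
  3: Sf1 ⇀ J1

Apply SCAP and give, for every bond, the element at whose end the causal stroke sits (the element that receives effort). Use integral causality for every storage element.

β3 stroke→Sf1  (Sf1 (Sf) sets flow on bond)
β0 stroke→J1  (common-f at J1 fixed by 3)
β1 stroke→J1  (common-f at J1 fixed by 3)
β2 stroke→J1  (J1: bond 3 brought flow, rest push out)

bond 0 stroke at J1
bond 1 stroke at J1
bond 2 stroke at J1
bond 3 stroke at Sf1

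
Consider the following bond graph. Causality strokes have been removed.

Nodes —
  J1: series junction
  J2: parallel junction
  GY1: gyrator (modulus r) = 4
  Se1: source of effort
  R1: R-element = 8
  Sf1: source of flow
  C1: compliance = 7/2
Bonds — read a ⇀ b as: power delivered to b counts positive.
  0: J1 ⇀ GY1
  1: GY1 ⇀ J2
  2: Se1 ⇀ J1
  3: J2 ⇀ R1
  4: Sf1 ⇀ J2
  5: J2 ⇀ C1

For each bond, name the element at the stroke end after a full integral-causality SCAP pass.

bond 0 stroke→GY1
bond 1 stroke→GY1
bond 2 stroke→J1
bond 3 stroke→R1
bond 4 stroke→Sf1
bond 5 stroke→J2

#2 stroke at J1  (Se1 (Se) sets effort on bond)
#4 stroke at Sf1  (Sf1 fixes flow; stroke at Sf1)
#0 stroke at GY1  (J1: last free bond brings flow in)
#1 stroke at GY1  (through GY1, causality inverts; strokes same side of GY1)
#5 stroke at J2  (C1 outputs effort q/C1)
#3 stroke at R1  (J2: bond 5 brought effort, rest push out)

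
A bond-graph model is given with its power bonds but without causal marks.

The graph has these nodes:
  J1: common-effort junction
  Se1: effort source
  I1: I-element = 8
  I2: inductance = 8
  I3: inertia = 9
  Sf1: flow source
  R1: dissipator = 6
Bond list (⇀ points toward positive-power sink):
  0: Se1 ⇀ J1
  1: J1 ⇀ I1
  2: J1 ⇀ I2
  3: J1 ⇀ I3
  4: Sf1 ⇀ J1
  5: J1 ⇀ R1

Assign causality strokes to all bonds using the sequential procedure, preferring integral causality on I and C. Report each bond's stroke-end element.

β0 stroke at J1
β1 stroke at I1
β2 stroke at I2
β3 stroke at I3
β4 stroke at Sf1
β5 stroke at R1

β0 stroke→J1  (Se1 fixes effort; stroke away)
β4 stroke→Sf1  (Sf1: flow source, stroke at near end)
β1 stroke→I1  (0-jn J1 has e-setter on 0)
β2 stroke→I2  (J1: bond 0 brought effort, rest push out)
β3 stroke→I3  (common-e at J1 fixed by 0)
β5 stroke→R1  (0-jn J1 has e-setter on 0)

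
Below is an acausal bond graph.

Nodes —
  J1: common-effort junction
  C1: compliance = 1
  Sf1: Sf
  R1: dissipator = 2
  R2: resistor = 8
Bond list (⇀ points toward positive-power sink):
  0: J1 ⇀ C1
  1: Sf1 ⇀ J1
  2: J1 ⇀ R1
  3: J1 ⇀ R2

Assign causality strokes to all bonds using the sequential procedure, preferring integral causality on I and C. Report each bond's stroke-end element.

β0 |J1
β1 |Sf1
β2 |R1
β3 |R2

b1 stroke→Sf1  (source Sf1 imposes f)
b0 stroke→J1  (C1 integral (e out))
b2 stroke→R1  (J1 effort already set via bond 0)
b3 stroke→R2  (J1 effort already set via bond 0)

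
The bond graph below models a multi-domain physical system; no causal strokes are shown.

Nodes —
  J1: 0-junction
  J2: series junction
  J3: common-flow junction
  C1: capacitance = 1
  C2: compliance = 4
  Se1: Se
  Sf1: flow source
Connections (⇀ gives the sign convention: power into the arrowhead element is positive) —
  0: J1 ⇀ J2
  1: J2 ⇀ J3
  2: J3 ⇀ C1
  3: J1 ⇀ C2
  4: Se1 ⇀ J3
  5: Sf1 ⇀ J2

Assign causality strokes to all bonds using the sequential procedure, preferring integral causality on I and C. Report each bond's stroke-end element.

#4 →J3  (Se1 (Se) sets effort on bond)
#5 →Sf1  (source Sf1 imposes f)
#0 →J2  (common-f at J2 fixed by 5)
#1 →J2  (1-jn J2 has f-setter on 5)
#2 →J3  (1-jn J3 has f-setter on 1)
#3 →J1  (J1: last free bond brings effort in)

#0 stroke→J2
#1 stroke→J2
#2 stroke→J3
#3 stroke→J1
#4 stroke→J3
#5 stroke→Sf1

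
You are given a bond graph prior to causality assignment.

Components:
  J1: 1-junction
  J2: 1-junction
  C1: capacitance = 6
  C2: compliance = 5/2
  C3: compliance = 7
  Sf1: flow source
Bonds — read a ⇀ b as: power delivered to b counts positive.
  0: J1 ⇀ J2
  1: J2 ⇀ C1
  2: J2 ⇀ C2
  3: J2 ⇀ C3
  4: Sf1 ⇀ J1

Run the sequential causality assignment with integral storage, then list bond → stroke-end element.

bond 4 |Sf1  (Sf1 (Sf) sets flow on bond)
bond 0 |J1  (J1 flow already set via bond 4)
bond 1 |J2  (1-jn J2 has f-setter on 0)
bond 2 |J2  (J2 flow already set via bond 0)
bond 3 |J2  (J2: bond 0 brought flow, rest push out)

bond 0 stroke→J1
bond 1 stroke→J2
bond 2 stroke→J2
bond 3 stroke→J2
bond 4 stroke→Sf1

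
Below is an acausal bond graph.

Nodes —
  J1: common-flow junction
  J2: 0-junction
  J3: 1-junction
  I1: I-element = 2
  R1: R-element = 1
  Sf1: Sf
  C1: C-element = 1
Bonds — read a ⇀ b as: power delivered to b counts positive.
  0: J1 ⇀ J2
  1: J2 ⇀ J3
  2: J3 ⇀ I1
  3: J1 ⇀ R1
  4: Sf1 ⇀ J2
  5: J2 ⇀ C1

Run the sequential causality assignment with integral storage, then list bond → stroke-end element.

#4 |Sf1  (Sf1 fixes flow; stroke at Sf1)
#2 |I1  (I1 integral (f out))
#1 |J3  (J3 flow already set via bond 2)
#5 |J2  (C1: C, integral causality)
#0 |J1  (J2: bond 5 brought effort, rest push out)
#3 |R1  (only one flow-in slot at J1)

#0 stroke at J1
#1 stroke at J3
#2 stroke at I1
#3 stroke at R1
#4 stroke at Sf1
#5 stroke at J2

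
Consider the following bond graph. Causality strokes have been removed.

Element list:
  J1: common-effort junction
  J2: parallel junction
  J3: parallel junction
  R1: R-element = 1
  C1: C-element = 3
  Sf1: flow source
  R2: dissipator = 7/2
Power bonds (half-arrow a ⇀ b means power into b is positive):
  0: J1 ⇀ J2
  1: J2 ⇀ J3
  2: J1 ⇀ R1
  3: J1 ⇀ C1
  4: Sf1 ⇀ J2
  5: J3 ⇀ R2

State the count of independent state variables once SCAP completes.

1  (C1 all integral)

#4 →Sf1  (Sf1 (Sf) sets flow on bond)
#3 →J1  (C1: C, integral causality)
#0 →J2  (J1 effort already set via bond 3)
#2 →R1  (0-jn J1 has e-setter on 3)
#1 →J3  (0-jn J2 has e-setter on 0)
#5 →R2  (common-e at J3 fixed by 1)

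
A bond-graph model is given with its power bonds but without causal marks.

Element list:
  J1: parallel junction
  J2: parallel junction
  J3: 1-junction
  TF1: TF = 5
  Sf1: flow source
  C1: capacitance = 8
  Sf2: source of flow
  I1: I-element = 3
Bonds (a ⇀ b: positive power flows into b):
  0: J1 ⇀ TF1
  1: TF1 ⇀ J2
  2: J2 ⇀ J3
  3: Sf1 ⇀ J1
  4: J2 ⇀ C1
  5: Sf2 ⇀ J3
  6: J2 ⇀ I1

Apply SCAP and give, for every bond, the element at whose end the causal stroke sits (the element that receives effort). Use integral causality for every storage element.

bond 0 →J1
bond 1 →TF1
bond 2 →J3
bond 3 →Sf1
bond 4 →J2
bond 5 →Sf2
bond 6 →I1

#3 |Sf1  (Sf1 fixes flow; stroke at Sf1)
#5 |Sf2  (Sf2 (Sf) sets flow on bond)
#0 |J1  (only one effort-in slot at J1)
#2 |J3  (common-f at J3 fixed by 5)
#1 |TF1  (TF TF1: opposite of bond 0)
#4 |J2  (C1 outputs effort q/C1)
#6 |I1  (0-jn J2 has e-setter on 4)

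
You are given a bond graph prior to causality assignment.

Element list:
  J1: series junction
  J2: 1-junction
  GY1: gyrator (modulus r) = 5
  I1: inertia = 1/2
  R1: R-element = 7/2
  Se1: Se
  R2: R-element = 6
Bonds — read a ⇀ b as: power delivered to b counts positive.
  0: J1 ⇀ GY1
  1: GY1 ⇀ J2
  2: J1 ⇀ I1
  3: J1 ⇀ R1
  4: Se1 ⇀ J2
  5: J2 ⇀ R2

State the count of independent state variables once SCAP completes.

1  (I1 all integral)

bond 4 →J2  (Se1 (Se) sets effort on bond)
bond 2 →I1  (I1 integral (f out))
bond 0 →J1  (J1: bond 2 brought flow, rest push out)
bond 3 →J1  (common-f at J1 fixed by 2)
bond 1 →J2  (GY1: gyrator matches bond 0)
bond 5 →R2  (only one flow-in slot at J2)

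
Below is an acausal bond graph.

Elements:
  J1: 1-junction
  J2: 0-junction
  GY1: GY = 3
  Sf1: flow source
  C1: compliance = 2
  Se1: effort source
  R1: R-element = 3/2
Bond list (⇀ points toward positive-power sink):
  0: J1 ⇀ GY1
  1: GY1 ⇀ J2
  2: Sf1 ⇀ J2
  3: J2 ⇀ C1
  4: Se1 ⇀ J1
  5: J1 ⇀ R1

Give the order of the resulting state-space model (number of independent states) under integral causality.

1  (C1 all integral)

#2 stroke→Sf1  (Sf1 (Sf) sets flow on bond)
#4 stroke→J1  (Se1 (Se) sets effort on bond)
#3 stroke→J2  (C1 outputs effort q/C1)
#1 stroke→GY1  (0-jn J2 has e-setter on 3)
#0 stroke→GY1  (through GY1, causality inverts; strokes same side of GY1)
#5 stroke→J1  (J1: bond 0 brought flow, rest push out)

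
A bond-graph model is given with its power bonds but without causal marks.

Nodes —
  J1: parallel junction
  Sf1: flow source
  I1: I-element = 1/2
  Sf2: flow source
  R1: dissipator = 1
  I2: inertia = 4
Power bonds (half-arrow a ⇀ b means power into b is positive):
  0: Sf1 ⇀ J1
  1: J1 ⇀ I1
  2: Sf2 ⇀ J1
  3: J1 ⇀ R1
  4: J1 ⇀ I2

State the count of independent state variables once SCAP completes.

β0 stroke→Sf1  (Sf1 (Sf) sets flow on bond)
β2 stroke→Sf2  (Sf2: flow source, stroke at near end)
β1 stroke→I1  (prefer integral on I1)
β4 stroke→I2  (I2 integral (f out))
β3 stroke→J1  (J1: last free bond brings effort in)

2  (I1, I2 all integral)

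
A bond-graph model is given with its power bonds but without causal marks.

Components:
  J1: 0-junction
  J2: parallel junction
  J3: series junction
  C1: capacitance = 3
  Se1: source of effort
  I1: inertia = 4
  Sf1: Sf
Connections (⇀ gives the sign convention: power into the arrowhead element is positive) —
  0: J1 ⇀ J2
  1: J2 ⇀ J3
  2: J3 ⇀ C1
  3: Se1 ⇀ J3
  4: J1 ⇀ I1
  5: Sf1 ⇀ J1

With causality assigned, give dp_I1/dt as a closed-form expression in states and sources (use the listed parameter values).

#3 |J3  (Se1 fixes effort; stroke away)
#5 |Sf1  (Sf1 (Sf) sets flow on bond)
#2 |J3  (prefer integral on C1)
#1 |J2  (J3: last free bond brings flow in)
#0 |J1  (0-jn J2 has e-setter on 1)
#4 |I1  (0-jn J1 has e-setter on 0)

dp_I1/dt = -E_Se1 + q_C1/3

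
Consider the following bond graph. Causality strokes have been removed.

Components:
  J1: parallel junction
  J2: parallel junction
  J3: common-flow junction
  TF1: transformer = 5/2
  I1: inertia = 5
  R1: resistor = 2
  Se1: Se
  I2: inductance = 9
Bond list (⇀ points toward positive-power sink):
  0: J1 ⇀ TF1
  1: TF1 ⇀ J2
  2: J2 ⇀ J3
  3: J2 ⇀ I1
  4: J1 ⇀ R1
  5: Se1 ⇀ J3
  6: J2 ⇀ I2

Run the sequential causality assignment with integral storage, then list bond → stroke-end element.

β5 stroke→J3  (Se1 fixes effort; stroke away)
β2 stroke→J2  (only one flow-in slot at J3)
β1 stroke→TF1  (J2 effort already set via bond 2)
β3 stroke→I1  (J2 effort already set via bond 2)
β6 stroke→I2  (J2 effort already set via bond 2)
β0 stroke→J1  (through TF1, causality passes straight; one stroke at TF1)
β4 stroke→R1  (J1: bond 0 brought effort, rest push out)

#0 |J1
#1 |TF1
#2 |J2
#3 |I1
#4 |R1
#5 |J3
#6 |I2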